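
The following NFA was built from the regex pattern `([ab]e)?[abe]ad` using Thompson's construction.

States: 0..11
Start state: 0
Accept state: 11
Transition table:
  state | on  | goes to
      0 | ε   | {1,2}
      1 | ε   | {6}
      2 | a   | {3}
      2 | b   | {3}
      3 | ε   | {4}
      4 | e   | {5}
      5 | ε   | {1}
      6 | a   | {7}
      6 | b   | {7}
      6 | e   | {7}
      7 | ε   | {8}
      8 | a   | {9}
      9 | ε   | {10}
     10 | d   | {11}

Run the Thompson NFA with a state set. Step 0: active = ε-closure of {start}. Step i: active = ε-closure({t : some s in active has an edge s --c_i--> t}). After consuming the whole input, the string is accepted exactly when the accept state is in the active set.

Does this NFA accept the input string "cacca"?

initial (ε-close {0}): {0,1,2,6}
'c' @ 1: {}  — state set empty
rest 'acca' ignored (set empty)
after full input: {}  (accept=11 not in)

Answer: REJECT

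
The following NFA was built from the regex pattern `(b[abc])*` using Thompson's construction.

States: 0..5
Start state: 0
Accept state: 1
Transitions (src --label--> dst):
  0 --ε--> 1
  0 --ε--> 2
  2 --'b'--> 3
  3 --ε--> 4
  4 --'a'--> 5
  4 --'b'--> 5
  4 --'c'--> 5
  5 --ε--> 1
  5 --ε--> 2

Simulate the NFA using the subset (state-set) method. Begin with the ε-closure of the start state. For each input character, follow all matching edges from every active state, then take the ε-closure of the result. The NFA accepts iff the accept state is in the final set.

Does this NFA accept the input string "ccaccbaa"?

start: ε-closure({0}) = {0,1,2}
'c' @ 1: {}  — dead — no transitions
rest 'caccbaa' ignored (set empty)
after full input: {}  (accept=1 not in)

Answer: REJECT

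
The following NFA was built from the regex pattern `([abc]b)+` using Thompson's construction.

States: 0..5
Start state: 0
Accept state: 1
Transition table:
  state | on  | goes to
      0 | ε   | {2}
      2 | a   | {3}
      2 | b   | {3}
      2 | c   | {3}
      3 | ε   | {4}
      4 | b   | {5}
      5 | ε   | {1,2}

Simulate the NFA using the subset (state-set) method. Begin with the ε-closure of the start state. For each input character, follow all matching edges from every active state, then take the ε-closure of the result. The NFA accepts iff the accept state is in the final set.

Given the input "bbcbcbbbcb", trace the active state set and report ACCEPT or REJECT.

Answer: ACCEPT

Steps:
S₀ = ε-closure({0}) = {0,2}
'b' @ 1: {3,4}
'b' @ 2: {1,2,5}  (accept∈set)
'c' @ 3: {3,4}
'b' @ 4: {1,2,5}  (accept∈set)
'c' @ 5: {3,4}
'b' @ 6: {1,2,5}  (accept∈set)
'b' @ 7: {3,4}
'b' @ 8: {1,2,5}  (accept∈set)
'c' @ 9: {3,4}
'b' @ 10: {1,2,5}  (accept∈set)
final: {1,2,5}; accept 1 in set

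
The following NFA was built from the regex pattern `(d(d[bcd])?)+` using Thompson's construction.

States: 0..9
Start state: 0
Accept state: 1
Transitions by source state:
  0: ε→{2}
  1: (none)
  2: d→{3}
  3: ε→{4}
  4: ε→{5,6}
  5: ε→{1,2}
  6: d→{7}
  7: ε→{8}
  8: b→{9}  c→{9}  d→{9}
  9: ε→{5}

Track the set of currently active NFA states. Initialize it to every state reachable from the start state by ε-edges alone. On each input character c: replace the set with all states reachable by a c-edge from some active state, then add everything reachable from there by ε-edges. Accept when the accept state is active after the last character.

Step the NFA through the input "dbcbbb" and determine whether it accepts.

Answer: REJECT

Derivation:
S₀ = ε-closure({0}) = {0,2}
'd' @ 1: {1,2,3,4,5,6}  ✓accept
'b' @ 2: {}  — state set empty
rest 'cbbb' ignored (set empty)
after full input: {}  (accept=1 not in)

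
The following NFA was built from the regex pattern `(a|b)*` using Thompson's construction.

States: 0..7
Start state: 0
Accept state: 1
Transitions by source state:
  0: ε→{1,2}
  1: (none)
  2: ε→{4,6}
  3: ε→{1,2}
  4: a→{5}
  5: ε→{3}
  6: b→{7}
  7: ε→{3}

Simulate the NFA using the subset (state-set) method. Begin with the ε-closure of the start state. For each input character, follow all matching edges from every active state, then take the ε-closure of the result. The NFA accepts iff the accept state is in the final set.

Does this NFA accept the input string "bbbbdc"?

initial (ε-close {0}): {0,1,2,4,6}
'b' @ 1: {1,2,3,4,6,7}  (accept∈set)
'b' @ 2: {1,2,3,4,6,7}  (accept∈set)
'b' @ 3: {1,2,3,4,6,7}  (accept∈set)
'b' @ 4: {1,2,3,4,6,7}  (accept∈set)
'd' @ 5: {}  — state set empty
rest 'c' ignored (set empty)
end set {} — state 1 not in

Answer: REJECT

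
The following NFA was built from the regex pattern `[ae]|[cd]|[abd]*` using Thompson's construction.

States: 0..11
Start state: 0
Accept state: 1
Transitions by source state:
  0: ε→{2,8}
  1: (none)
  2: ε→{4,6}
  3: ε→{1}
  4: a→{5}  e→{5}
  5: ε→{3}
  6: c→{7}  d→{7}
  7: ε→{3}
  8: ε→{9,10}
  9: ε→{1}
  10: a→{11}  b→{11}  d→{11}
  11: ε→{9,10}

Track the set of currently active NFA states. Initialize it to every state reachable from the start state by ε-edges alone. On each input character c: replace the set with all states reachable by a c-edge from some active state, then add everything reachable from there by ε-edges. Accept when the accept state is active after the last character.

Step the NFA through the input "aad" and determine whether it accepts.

initial (ε-close {0}): {0,1,2,4,6,8,9,10}
'a' @ 1: {1,3,5,9,10,11}  ✓accept
'a' @ 2: {1,9,10,11}  ✓accept
'd' @ 3: {1,9,10,11}  ✓accept
end set {1,9,10,11} — state 1 in

Answer: ACCEPT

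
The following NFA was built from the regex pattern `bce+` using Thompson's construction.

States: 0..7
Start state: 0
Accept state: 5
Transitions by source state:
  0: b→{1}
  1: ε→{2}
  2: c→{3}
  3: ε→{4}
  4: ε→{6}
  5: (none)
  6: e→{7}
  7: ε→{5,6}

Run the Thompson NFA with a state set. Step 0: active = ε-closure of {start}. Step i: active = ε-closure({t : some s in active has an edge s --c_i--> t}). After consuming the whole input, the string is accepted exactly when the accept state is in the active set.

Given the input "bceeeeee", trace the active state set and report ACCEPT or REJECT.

Answer: ACCEPT

Steps:
start: ε-closure({0}) = {0}
'b' @ 1: {1,2}
'c' @ 2: {3,4,6}
'e' @ 3: {5,6,7}  ✓accept
'e' @ 4: {5,6,7}  ✓accept
'e' @ 5: {5,6,7}  ✓accept
'e' @ 6: {5,6,7}  ✓accept
'e' @ 7: {5,6,7}  ✓accept
'e' @ 8: {5,6,7}  ✓accept
final: {5,6,7}; accept 5 in set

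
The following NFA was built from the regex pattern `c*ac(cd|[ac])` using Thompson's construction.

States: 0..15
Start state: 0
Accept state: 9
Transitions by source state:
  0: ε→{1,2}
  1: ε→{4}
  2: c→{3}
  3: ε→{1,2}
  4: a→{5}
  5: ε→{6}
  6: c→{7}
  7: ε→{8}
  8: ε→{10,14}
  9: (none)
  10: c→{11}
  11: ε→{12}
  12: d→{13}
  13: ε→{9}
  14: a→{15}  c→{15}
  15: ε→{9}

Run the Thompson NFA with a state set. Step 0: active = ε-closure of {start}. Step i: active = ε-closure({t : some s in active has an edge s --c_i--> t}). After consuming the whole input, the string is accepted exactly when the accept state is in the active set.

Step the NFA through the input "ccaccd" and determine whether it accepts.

start: ε-closure({0}) = {0,1,2,4}
'c' @ 1: {1,2,3,4}
'c' @ 2: {1,2,3,4}
'a' @ 3: {5,6}
'c' @ 4: {7,8,10,14}
'c' @ 5: {9,11,12,15}  (accept∈set)
'd' @ 6: {9,13}  (accept∈set)
final: {9,13}; accept 9 in set

Answer: ACCEPT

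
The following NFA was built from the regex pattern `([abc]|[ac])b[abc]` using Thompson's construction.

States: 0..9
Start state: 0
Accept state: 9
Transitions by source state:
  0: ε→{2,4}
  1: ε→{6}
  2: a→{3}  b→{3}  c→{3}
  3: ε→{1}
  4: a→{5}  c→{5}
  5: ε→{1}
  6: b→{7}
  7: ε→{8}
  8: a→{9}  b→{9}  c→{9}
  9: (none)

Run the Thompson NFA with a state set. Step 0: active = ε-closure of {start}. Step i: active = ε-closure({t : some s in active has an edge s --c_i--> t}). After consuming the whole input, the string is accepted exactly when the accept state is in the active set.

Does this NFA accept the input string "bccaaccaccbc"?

Answer: REJECT

Steps:
initial (ε-close {0}): {0,2,4}
'b' @ 1: {1,3,6}
'c' @ 2: {}  — no active states
rest 'caaccaccbc' ignored (set empty)
end set {} — state 9 not in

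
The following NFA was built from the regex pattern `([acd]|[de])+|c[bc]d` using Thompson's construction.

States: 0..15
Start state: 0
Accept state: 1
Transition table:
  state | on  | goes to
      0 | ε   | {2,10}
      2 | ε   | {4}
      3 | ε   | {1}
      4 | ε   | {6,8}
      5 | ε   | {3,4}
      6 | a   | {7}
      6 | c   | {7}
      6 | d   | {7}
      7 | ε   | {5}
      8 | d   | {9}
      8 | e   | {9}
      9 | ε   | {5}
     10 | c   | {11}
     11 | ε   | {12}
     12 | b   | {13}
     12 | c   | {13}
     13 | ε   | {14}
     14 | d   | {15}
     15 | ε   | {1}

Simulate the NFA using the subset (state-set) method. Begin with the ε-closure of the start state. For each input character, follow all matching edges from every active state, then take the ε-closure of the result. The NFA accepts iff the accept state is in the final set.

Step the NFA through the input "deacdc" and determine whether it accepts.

start: ε-closure({0}) = {0,2,4,6,8,10}
'd' @ 1: {1,3,4,5,6,7,8,9}  [accepting]
'e' @ 2: {1,3,4,5,6,8,9}  [accepting]
'a' @ 3: {1,3,4,5,6,7,8}  [accepting]
'c' @ 4: {1,3,4,5,6,7,8}  [accepting]
'd' @ 5: {1,3,4,5,6,7,8,9}  [accepting]
'c' @ 6: {1,3,4,5,6,7,8}  [accepting]
end set {1,3,4,5,6,7,8} — state 1 in

Answer: ACCEPT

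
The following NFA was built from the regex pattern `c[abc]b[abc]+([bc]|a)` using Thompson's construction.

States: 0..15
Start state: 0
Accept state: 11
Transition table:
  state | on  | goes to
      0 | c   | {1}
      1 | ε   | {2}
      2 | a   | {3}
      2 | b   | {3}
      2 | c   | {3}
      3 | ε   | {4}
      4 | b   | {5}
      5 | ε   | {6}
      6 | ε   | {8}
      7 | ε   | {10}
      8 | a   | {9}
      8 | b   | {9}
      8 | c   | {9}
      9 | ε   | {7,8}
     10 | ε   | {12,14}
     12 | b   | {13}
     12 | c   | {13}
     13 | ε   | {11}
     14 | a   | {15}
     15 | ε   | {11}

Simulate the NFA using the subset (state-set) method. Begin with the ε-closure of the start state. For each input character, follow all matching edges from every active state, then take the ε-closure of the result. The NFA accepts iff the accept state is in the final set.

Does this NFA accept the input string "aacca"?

initial (ε-close {0}): {0}
'a' @ 1: {}  — dead — no transitions
rest 'acca' ignored (set empty)
final: {}; accept 11 not in set

Answer: REJECT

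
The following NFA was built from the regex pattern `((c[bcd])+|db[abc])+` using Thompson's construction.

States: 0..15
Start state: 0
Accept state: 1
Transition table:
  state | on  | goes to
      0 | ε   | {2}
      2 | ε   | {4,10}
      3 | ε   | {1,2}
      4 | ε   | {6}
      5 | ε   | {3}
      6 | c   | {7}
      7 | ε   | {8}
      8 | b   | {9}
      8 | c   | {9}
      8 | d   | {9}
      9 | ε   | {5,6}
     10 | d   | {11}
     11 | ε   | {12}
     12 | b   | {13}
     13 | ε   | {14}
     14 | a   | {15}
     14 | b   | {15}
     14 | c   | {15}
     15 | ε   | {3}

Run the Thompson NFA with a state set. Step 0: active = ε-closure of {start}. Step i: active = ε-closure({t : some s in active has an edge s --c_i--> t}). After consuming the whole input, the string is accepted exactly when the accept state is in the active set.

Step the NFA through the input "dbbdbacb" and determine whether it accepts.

start: ε-closure({0}) = {0,2,4,6,10}
'd' @ 1: {11,12}
'b' @ 2: {13,14}
'b' @ 3: {1,2,3,4,6,10,15}  ✓accept
'd' @ 4: {11,12}
'b' @ 5: {13,14}
'a' @ 6: {1,2,3,4,6,10,15}  ✓accept
'c' @ 7: {7,8}
'b' @ 8: {1,2,3,4,5,6,9,10}  ✓accept
after full input: {1,2,3,4,5,6,9,10}  (accept=1 in)

Answer: ACCEPT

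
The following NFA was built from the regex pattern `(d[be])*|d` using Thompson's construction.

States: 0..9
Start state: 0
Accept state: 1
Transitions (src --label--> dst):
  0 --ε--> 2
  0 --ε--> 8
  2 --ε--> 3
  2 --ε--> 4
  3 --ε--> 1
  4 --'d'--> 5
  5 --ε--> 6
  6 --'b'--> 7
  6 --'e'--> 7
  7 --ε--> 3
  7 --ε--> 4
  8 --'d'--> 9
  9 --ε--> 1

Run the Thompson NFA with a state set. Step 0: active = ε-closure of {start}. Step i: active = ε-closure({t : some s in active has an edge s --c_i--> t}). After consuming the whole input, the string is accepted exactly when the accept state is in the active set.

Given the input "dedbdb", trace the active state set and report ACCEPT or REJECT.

initial (ε-close {0}): {0,1,2,3,4,8}
'd' @ 1: {1,5,6,9}  ✓accept
'e' @ 2: {1,3,4,7}  ✓accept
'd' @ 3: {5,6}
'b' @ 4: {1,3,4,7}  ✓accept
'd' @ 5: {5,6}
'b' @ 6: {1,3,4,7}  ✓accept
end set {1,3,4,7} — state 1 in

Answer: ACCEPT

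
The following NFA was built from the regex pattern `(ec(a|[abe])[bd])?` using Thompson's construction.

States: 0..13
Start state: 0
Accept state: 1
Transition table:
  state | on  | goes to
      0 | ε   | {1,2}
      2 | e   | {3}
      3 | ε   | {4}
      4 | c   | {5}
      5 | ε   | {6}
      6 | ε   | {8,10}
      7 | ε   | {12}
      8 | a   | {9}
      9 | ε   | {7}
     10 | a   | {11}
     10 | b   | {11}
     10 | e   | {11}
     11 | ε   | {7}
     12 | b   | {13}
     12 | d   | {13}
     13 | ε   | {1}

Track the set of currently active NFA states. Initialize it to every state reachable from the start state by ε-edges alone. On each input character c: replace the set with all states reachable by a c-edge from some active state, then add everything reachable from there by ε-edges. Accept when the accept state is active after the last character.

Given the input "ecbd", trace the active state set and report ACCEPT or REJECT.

initial (ε-close {0}): {0,1,2}
'e' @ 1: {3,4}
'c' @ 2: {5,6,8,10}
'b' @ 3: {7,11,12}
'd' @ 4: {1,13}  [accepting]
final: {1,13}; accept 1 in set

Answer: ACCEPT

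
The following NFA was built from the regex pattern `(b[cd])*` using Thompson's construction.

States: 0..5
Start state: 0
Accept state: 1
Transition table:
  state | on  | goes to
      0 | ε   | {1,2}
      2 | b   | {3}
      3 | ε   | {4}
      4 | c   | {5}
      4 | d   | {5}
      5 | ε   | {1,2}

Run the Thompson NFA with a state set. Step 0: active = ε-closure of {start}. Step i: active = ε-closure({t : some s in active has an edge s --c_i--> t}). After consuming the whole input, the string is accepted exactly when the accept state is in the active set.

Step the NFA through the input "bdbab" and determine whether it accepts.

start: ε-closure({0}) = {0,1,2}
'b' @ 1: {3,4}
'd' @ 2: {1,2,5}  [accepting]
'b' @ 3: {3,4}
'a' @ 4: {}  — dead — no transitions
rest 'b' ignored (set empty)
end set {} — state 1 not in

Answer: REJECT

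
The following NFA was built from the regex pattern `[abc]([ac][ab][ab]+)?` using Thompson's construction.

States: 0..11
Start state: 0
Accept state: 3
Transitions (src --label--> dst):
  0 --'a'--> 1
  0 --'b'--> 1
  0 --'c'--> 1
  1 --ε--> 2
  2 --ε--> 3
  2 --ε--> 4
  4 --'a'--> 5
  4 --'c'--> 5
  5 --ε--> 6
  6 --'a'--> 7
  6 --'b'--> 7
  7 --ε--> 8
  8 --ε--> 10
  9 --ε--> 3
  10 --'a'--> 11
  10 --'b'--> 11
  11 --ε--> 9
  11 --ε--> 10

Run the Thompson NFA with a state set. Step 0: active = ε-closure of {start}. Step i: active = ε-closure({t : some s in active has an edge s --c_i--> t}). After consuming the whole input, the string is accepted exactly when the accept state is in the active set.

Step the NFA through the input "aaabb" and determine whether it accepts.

Answer: ACCEPT

Trace:
initial (ε-close {0}): {0}
'a' @ 1: {1,2,3,4}  [accepting]
'a' @ 2: {5,6}
'a' @ 3: {7,8,10}
'b' @ 4: {3,9,10,11}  [accepting]
'b' @ 5: {3,9,10,11}  [accepting]
after full input: {3,9,10,11}  (accept=3 in)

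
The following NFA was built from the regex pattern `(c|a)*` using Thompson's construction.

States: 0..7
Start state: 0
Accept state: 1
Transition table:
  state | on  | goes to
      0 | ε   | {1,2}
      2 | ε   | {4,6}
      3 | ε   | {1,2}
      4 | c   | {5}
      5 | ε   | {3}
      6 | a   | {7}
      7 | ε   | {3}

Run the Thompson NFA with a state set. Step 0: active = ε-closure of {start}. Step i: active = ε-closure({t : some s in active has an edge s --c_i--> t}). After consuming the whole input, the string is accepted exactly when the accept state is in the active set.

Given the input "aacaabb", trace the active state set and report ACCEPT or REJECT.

S₀ = ε-closure({0}) = {0,1,2,4,6}
'a' @ 1: {1,2,3,4,6,7}  ✓accept
'a' @ 2: {1,2,3,4,6,7}  ✓accept
'c' @ 3: {1,2,3,4,5,6}  ✓accept
'a' @ 4: {1,2,3,4,6,7}  ✓accept
'a' @ 5: {1,2,3,4,6,7}  ✓accept
'b' @ 6: {}  — state set empty
rest 'b' ignored (set empty)
final: {}; accept 1 not in set

Answer: REJECT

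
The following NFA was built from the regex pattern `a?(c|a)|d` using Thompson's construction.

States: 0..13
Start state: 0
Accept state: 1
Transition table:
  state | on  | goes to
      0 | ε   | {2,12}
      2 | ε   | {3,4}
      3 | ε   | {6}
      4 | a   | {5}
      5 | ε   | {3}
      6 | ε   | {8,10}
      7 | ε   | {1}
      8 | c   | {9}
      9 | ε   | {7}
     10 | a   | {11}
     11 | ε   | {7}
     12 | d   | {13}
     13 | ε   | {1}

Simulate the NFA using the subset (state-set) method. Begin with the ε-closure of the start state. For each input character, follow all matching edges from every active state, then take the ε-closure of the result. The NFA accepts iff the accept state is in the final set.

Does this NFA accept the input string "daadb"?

Answer: REJECT

Steps:
start: ε-closure({0}) = {0,2,3,4,6,8,10,12}
'd' @ 1: {1,13}  ✓accept
'a' @ 2: {}  — state set empty
rest 'adb' ignored (set empty)
end set {} — state 1 not in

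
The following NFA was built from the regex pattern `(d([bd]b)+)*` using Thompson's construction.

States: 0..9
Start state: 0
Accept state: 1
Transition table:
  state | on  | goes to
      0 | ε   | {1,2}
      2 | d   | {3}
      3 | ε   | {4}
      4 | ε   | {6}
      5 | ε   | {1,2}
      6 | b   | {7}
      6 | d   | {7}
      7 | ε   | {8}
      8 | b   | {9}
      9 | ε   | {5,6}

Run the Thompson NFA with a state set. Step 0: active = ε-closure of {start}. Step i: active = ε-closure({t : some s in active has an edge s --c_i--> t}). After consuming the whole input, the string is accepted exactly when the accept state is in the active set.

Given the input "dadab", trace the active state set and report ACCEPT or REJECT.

initial (ε-close {0}): {0,1,2}
'd' @ 1: {3,4,6}
'a' @ 2: {}  — dead — no transitions
rest 'dab' ignored (set empty)
end set {} — state 1 not in

Answer: REJECT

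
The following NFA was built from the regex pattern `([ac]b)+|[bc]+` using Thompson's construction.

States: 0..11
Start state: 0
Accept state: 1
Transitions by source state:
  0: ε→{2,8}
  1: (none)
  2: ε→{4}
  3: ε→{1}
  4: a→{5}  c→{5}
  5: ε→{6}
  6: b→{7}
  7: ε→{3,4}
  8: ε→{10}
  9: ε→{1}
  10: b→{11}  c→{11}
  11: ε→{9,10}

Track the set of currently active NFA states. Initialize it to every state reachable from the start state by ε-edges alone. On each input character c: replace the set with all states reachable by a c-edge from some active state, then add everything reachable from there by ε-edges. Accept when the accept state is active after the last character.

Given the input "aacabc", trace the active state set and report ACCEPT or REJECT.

initial (ε-close {0}): {0,2,4,8,10}
'a' @ 1: {5,6}
'a' @ 2: {}  — dead — no transitions
rest 'cabc' ignored (set empty)
final: {}; accept 1 not in set

Answer: REJECT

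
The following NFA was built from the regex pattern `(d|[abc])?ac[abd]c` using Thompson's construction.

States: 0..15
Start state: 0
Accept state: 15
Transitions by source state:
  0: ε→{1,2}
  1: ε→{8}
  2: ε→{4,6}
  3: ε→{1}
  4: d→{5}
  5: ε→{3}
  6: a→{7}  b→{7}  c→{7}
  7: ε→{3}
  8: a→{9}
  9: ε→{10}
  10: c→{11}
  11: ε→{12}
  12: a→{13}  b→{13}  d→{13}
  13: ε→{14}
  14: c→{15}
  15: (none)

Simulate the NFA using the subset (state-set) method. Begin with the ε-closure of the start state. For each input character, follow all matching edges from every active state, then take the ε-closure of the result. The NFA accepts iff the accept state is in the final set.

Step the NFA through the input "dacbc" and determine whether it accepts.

Answer: ACCEPT

Trace:
S₀ = ε-closure({0}) = {0,1,2,4,6,8}
'd' @ 1: {1,3,5,8}
'a' @ 2: {9,10}
'c' @ 3: {11,12}
'b' @ 4: {13,14}
'c' @ 5: {15}  [accepting]
end set {15} — state 15 in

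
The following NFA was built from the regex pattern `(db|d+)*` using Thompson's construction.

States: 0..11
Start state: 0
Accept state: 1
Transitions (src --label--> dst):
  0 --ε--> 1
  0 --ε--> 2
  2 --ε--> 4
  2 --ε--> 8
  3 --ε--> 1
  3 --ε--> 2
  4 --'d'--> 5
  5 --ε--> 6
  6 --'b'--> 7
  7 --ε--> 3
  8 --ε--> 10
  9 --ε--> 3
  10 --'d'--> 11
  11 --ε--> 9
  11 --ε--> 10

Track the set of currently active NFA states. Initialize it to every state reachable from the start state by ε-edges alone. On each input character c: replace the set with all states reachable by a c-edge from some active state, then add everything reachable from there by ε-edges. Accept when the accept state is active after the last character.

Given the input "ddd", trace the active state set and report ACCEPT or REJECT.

start: ε-closure({0}) = {0,1,2,4,8,10}
'd' @ 1: {1,2,3,4,5,6,8,9,10,11}  (accept∈set)
'd' @ 2: {1,2,3,4,5,6,8,9,10,11}  (accept∈set)
'd' @ 3: {1,2,3,4,5,6,8,9,10,11}  (accept∈set)
after full input: {1,2,3,4,5,6,8,9,10,11}  (accept=1 in)

Answer: ACCEPT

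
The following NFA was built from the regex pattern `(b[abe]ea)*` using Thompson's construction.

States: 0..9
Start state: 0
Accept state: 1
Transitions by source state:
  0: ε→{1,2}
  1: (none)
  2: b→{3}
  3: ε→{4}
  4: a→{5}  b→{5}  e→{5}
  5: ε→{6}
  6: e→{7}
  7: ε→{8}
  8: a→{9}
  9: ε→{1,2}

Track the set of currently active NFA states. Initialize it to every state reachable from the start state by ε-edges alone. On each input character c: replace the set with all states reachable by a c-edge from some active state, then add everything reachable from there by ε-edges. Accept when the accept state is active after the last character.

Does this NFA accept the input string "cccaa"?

start: ε-closure({0}) = {0,1,2}
'c' @ 1: {}  — no active states
rest 'ccaa' ignored (set empty)
after full input: {}  (accept=1 not in)

Answer: REJECT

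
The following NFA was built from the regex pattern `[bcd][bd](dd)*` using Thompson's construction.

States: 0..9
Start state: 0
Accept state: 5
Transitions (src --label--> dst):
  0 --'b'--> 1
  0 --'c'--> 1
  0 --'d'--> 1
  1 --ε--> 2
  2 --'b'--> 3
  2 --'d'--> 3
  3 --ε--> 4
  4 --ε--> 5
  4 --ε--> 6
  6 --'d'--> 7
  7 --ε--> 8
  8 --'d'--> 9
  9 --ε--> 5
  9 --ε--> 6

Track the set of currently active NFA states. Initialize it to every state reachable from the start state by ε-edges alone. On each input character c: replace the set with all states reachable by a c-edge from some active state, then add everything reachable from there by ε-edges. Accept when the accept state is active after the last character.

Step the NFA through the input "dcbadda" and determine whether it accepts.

S₀ = ε-closure({0}) = {0}
'd' @ 1: {1,2}
'c' @ 2: {}  — no active states
rest 'badda' ignored (set empty)
final: {}; accept 5 not in set

Answer: REJECT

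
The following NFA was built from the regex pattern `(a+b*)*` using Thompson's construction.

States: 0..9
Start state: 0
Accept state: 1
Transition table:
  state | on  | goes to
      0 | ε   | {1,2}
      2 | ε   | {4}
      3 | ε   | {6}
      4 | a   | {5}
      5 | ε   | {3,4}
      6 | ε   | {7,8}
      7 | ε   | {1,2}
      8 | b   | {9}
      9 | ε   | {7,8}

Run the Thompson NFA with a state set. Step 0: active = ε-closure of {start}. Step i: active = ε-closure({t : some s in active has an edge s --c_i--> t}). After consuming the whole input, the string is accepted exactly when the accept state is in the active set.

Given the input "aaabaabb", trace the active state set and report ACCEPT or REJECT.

initial (ε-close {0}): {0,1,2,4}
'a' @ 1: {1,2,3,4,5,6,7,8}  ✓accept
'a' @ 2: {1,2,3,4,5,6,7,8}  ✓accept
'a' @ 3: {1,2,3,4,5,6,7,8}  ✓accept
'b' @ 4: {1,2,4,7,8,9}  ✓accept
'a' @ 5: {1,2,3,4,5,6,7,8}  ✓accept
'a' @ 6: {1,2,3,4,5,6,7,8}  ✓accept
'b' @ 7: {1,2,4,7,8,9}  ✓accept
'b' @ 8: {1,2,4,7,8,9}  ✓accept
after full input: {1,2,4,7,8,9}  (accept=1 in)

Answer: ACCEPT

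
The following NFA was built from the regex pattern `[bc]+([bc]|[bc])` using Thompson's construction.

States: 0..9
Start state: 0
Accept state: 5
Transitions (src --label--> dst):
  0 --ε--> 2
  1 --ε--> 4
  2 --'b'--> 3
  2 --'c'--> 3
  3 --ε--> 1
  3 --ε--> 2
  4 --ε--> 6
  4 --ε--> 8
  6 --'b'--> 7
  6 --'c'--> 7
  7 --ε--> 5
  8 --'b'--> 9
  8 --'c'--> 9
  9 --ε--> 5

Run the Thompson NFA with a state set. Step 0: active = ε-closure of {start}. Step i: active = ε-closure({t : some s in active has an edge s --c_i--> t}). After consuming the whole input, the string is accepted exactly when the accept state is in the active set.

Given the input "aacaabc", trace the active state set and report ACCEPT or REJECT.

Answer: REJECT

Steps:
start: ε-closure({0}) = {0,2}
'a' @ 1: {}  — dead — no transitions
rest 'acaabc' ignored (set empty)
after full input: {}  (accept=5 not in)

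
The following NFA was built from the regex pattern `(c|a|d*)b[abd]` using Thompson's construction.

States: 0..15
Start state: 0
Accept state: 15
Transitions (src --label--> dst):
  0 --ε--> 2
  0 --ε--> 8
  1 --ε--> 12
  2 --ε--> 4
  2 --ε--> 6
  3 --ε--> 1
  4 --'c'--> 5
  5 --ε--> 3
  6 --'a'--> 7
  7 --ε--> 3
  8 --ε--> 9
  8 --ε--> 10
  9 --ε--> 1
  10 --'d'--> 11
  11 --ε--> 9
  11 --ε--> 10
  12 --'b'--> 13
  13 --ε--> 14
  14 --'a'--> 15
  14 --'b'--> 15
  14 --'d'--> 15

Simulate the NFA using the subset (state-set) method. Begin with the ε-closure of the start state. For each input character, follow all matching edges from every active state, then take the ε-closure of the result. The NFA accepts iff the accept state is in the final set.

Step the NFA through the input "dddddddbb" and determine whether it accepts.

start: ε-closure({0}) = {0,1,2,4,6,8,9,10,12}
'd' @ 1: {1,9,10,11,12}
'd' @ 2: {1,9,10,11,12}
'd' @ 3: {1,9,10,11,12}
'd' @ 4: {1,9,10,11,12}
'd' @ 5: {1,9,10,11,12}
'd' @ 6: {1,9,10,11,12}
'd' @ 7: {1,9,10,11,12}
'b' @ 8: {13,14}
'b' @ 9: {15}  (accept∈set)
end set {15} — state 15 in

Answer: ACCEPT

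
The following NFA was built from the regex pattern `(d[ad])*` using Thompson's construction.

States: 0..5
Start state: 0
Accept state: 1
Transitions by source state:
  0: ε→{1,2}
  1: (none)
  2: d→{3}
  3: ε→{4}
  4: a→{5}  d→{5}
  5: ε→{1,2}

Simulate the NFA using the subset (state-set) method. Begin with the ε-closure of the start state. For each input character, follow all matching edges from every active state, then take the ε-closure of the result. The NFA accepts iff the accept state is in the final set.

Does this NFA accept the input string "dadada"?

Answer: ACCEPT

Trace:
initial (ε-close {0}): {0,1,2}
'd' @ 1: {3,4}
'a' @ 2: {1,2,5}  ✓accept
'd' @ 3: {3,4}
'a' @ 4: {1,2,5}  ✓accept
'd' @ 5: {3,4}
'a' @ 6: {1,2,5}  ✓accept
end set {1,2,5} — state 1 in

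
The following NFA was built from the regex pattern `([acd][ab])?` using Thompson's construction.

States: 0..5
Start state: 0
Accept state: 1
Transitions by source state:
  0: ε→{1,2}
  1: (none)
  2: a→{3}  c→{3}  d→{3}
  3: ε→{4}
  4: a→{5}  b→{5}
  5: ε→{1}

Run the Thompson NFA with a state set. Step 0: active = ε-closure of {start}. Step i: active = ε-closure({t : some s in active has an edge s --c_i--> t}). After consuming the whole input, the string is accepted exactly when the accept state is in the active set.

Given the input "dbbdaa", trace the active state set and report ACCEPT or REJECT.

Answer: REJECT

Derivation:
start: ε-closure({0}) = {0,1,2}
'd' @ 1: {3,4}
'b' @ 2: {1,5}  [accepting]
'b' @ 3: {}  — state set empty
rest 'daa' ignored (set empty)
final: {}; accept 1 not in set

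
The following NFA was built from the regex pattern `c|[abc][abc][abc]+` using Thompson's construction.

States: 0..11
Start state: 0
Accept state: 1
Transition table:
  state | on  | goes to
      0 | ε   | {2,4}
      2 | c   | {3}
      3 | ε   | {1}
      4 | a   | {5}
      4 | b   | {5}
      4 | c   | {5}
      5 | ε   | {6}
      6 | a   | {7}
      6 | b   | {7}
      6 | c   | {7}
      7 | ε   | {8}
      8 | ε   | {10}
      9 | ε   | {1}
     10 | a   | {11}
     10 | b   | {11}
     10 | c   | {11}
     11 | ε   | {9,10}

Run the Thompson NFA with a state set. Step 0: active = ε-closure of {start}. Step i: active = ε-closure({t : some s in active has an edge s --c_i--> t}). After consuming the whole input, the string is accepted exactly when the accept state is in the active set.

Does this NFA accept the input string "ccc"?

S₀ = ε-closure({0}) = {0,2,4}
'c' @ 1: {1,3,5,6}  (accept∈set)
'c' @ 2: {7,8,10}
'c' @ 3: {1,9,10,11}  (accept∈set)
after full input: {1,9,10,11}  (accept=1 in)

Answer: ACCEPT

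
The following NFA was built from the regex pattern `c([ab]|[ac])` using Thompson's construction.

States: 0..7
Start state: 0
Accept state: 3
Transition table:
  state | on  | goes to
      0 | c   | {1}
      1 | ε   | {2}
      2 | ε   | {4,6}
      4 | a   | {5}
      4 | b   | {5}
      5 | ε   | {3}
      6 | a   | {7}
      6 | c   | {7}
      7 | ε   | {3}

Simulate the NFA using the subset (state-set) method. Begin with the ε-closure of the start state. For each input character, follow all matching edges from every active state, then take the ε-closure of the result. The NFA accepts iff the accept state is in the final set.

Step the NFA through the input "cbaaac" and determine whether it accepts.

Answer: REJECT

Derivation:
S₀ = ε-closure({0}) = {0}
'c' @ 1: {1,2,4,6}
'b' @ 2: {3,5}  ✓accept
'a' @ 3: {}  — no active states
rest 'aac' ignored (set empty)
final: {}; accept 3 not in set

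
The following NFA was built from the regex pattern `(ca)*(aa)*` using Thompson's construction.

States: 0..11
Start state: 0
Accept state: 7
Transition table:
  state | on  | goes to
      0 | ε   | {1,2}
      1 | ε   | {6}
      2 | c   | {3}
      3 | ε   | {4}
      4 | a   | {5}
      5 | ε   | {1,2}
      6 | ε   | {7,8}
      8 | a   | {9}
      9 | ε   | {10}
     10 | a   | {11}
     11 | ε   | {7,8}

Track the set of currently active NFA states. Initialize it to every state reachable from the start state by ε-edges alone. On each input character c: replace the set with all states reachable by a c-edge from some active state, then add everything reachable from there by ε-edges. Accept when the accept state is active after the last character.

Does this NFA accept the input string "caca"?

start: ε-closure({0}) = {0,1,2,6,7,8}
'c' @ 1: {3,4}
'a' @ 2: {1,2,5,6,7,8}  ✓accept
'c' @ 3: {3,4}
'a' @ 4: {1,2,5,6,7,8}  ✓accept
final: {1,2,5,6,7,8}; accept 7 in set

Answer: ACCEPT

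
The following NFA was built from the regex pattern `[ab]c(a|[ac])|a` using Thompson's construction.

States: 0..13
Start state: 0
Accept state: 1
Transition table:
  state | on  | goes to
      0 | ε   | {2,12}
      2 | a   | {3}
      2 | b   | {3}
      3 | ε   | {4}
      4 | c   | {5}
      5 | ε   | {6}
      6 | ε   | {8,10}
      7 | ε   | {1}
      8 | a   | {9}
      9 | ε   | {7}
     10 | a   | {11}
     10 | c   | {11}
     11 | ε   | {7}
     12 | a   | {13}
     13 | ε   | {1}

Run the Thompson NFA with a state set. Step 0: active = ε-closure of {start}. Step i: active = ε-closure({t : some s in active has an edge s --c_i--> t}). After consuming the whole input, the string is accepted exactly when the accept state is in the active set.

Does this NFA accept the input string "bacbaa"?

start: ε-closure({0}) = {0,2,12}
'b' @ 1: {3,4}
'a' @ 2: {}  — no active states
rest 'cbaa' ignored (set empty)
final: {}; accept 1 not in set

Answer: REJECT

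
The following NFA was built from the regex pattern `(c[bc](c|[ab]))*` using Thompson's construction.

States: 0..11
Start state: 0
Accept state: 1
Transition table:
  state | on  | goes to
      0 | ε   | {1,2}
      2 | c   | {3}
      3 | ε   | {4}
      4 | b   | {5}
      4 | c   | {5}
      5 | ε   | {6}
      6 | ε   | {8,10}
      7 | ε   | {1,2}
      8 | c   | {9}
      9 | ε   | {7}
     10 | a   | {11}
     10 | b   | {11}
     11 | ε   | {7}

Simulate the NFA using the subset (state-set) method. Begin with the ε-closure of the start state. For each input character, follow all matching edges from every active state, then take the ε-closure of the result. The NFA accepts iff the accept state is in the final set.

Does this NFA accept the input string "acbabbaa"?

Answer: REJECT

Steps:
start: ε-closure({0}) = {0,1,2}
'a' @ 1: {}  — dead — no transitions
rest 'cbabbaa' ignored (set empty)
final: {}; accept 1 not in set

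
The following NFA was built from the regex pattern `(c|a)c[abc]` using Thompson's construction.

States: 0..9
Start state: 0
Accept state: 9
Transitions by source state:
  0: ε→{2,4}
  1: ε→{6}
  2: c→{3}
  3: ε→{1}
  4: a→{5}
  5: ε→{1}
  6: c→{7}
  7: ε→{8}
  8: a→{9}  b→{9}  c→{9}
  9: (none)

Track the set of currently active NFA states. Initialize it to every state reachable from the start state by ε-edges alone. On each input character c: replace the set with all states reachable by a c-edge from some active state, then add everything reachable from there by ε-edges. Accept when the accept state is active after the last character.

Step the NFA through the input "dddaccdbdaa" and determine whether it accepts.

Answer: REJECT

Trace:
S₀ = ε-closure({0}) = {0,2,4}
'd' @ 1: {}  — no active states
rest 'ddaccdbdaa' ignored (set empty)
after full input: {}  (accept=9 not in)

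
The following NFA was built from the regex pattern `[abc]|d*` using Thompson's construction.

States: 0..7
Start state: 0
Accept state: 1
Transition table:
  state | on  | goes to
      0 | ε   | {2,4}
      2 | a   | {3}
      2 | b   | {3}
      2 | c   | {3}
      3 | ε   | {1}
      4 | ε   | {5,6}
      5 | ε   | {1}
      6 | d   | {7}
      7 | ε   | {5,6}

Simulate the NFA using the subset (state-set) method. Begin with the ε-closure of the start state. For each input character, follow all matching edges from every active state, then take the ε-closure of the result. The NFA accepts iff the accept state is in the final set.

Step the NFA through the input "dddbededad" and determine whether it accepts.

Answer: REJECT

Derivation:
S₀ = ε-closure({0}) = {0,1,2,4,5,6}
'd' @ 1: {1,5,6,7}  ✓accept
'd' @ 2: {1,5,6,7}  ✓accept
'd' @ 3: {1,5,6,7}  ✓accept
'b' @ 4: {}  — state set empty
rest 'ededad' ignored (set empty)
after full input: {}  (accept=1 not in)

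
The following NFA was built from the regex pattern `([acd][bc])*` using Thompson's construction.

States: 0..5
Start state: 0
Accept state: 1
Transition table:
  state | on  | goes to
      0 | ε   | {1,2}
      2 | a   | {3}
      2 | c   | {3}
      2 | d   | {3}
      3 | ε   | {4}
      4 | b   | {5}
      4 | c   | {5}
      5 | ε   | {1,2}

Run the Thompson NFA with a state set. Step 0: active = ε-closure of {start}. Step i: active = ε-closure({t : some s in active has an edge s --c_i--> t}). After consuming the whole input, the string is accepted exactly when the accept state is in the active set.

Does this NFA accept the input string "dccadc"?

start: ε-closure({0}) = {0,1,2}
'd' @ 1: {3,4}
'c' @ 2: {1,2,5}  (accept∈set)
'c' @ 3: {3,4}
'a' @ 4: {}  — no active states
rest 'dc' ignored (set empty)
final: {}; accept 1 not in set

Answer: REJECT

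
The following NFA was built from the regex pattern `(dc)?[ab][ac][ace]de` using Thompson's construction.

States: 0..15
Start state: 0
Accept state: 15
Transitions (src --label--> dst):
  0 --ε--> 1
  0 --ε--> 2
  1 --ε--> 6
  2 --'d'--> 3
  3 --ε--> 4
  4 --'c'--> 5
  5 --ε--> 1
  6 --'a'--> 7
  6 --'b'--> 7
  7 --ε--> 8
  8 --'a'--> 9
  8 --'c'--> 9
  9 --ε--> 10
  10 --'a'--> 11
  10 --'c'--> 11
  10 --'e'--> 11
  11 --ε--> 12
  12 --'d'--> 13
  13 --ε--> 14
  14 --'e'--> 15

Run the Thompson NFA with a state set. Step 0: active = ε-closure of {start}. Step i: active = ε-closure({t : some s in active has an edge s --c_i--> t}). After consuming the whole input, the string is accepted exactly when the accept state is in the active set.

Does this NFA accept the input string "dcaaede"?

Answer: ACCEPT

Steps:
S₀ = ε-closure({0}) = {0,1,2,6}
'd' @ 1: {3,4}
'c' @ 2: {1,5,6}
'a' @ 3: {7,8}
'a' @ 4: {9,10}
'e' @ 5: {11,12}
'd' @ 6: {13,14}
'e' @ 7: {15}  (accept∈set)
end set {15} — state 15 in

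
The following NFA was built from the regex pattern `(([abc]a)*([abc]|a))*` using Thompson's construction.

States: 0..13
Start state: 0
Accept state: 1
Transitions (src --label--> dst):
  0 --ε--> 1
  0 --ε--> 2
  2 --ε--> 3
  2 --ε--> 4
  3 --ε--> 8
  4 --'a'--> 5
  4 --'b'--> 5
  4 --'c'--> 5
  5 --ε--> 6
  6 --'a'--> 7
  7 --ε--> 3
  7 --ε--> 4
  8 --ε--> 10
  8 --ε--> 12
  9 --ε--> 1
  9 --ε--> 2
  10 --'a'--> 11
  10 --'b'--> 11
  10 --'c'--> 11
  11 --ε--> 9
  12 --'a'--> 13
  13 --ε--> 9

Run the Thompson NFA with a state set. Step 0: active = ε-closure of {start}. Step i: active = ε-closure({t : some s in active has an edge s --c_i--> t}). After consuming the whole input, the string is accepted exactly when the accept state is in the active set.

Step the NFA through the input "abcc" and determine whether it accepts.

initial (ε-close {0}): {0,1,2,3,4,8,10,12}
'a' @ 1: {1,2,3,4,5,6,8,9,10,11,12,13}  (accept∈set)
'b' @ 2: {1,2,3,4,5,6,8,9,10,11,12}  (accept∈set)
'c' @ 3: {1,2,3,4,5,6,8,9,10,11,12}  (accept∈set)
'c' @ 4: {1,2,3,4,5,6,8,9,10,11,12}  (accept∈set)
end set {1,2,3,4,5,6,8,9,10,11,12} — state 1 in

Answer: ACCEPT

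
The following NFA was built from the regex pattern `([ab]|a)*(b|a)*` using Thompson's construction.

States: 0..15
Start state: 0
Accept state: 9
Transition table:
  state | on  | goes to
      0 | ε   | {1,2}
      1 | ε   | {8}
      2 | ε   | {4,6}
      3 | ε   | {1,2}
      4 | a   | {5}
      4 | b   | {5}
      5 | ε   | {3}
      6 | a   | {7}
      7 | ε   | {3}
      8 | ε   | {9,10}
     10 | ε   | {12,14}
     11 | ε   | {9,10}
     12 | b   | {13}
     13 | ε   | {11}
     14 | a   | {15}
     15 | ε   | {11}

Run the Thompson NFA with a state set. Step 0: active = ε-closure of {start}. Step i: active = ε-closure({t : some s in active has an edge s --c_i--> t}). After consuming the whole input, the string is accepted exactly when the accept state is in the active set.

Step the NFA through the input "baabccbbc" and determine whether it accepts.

Answer: REJECT

Derivation:
start: ε-closure({0}) = {0,1,2,4,6,8,9,10,12,14}
'b' @ 1: {1,2,3,4,5,6,8,9,10,11,12,13,14}  (accept∈set)
'a' @ 2: {1,2,3,4,5,6,7,8,9,10,11,12,14,15}  (accept∈set)
'a' @ 3: {1,2,3,4,5,6,7,8,9,10,11,12,14,15}  (accept∈set)
'b' @ 4: {1,2,3,4,5,6,8,9,10,11,12,13,14}  (accept∈set)
'c' @ 5: {}  — dead — no transitions
rest 'cbbc' ignored (set empty)
final: {}; accept 9 not in set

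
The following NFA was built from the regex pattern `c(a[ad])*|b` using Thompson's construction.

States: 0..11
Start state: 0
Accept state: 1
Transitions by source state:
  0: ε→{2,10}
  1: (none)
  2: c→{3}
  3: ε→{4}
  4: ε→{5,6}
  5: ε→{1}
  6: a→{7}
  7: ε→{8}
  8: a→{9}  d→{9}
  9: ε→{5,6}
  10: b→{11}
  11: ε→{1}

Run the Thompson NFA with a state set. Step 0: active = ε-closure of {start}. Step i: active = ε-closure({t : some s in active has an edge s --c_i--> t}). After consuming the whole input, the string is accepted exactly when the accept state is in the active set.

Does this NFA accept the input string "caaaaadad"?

initial (ε-close {0}): {0,2,10}
'c' @ 1: {1,3,4,5,6}  ✓accept
'a' @ 2: {7,8}
'a' @ 3: {1,5,6,9}  ✓accept
'a' @ 4: {7,8}
'a' @ 5: {1,5,6,9}  ✓accept
'a' @ 6: {7,8}
'd' @ 7: {1,5,6,9}  ✓accept
'a' @ 8: {7,8}
'd' @ 9: {1,5,6,9}  ✓accept
end set {1,5,6,9} — state 1 in

Answer: ACCEPT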